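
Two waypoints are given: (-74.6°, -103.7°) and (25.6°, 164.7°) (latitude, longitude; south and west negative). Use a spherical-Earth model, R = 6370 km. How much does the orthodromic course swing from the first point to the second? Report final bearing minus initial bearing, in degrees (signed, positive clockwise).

+67.2°

At departure: θ₁ = atan2(sin Δλ cos φ₂, cos φ₁ sin φ₂ − sin φ₁ cos φ₂ cos Δλ) = 275.73°
At arrival: θ₂ = atan2(sin Δλ cos φ₁, −cos φ₂ sin φ₁ + sin φ₂ cos φ₁ cos Δλ) = 342.96°
Δθ = θ₂ − θ₁ = +67.2°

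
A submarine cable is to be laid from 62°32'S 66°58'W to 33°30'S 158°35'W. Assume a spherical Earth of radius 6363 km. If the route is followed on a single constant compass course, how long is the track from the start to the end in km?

Δψ = ln[tan(π/4+φ₂/2)/tan(π/4+φ₁/2)] = +0.7878;  Δφ = +0.5067 rad,  Δλ = -1.5990 rad
q = Δφ/Δψ = 0.6432
d = R·√(Δφ² + q²Δλ²) = 6363·1.14653 = 7295 km

7295 km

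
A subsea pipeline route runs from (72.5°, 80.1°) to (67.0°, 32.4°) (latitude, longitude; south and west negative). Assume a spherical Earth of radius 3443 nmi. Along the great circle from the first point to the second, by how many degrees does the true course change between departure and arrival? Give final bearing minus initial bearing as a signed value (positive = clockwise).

At departure: θ₁ = atan2(sin Δλ cos φ₂, cos φ₁ sin φ₂ − sin φ₁ cos φ₂ cos Δλ) = 275.14°
At arrival: θ₂ = atan2(sin Δλ cos φ₁, −cos φ₂ sin φ₁ + sin φ₂ cos φ₁ cos Δλ) = 230.04°
Δθ = θ₂ − θ₁ = -45.1°

-45.1°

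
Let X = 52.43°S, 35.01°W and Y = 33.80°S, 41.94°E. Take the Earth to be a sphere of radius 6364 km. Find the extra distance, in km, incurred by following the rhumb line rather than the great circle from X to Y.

Great circle: cos σ = sin φ₁ sin φ₂ + cos φ₁ cos φ₂ cos Δλ,  σ = 0.9820 rad → d_gc = 6249.7 km
Rhumb line: Δψ = +0.4510, q = Δφ/Δψ = 0.7210, d_rh = R√(Δφ²+q²Δλ²) = 6500.8 km
Excess = 6500.8 − 6249.7 = 251.1 ≈ 251 km

251 km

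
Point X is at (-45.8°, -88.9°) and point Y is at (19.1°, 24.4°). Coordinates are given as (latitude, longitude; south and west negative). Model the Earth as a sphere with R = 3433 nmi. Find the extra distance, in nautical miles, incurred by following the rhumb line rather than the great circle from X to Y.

145 nmi

Great circle: cos σ = sin φ₁ sin φ₂ + cos φ₁ cos φ₂ cos Δλ,  σ = 2.0888 rad → d_gc = 7170.9 nmi
Rhumb line: Δψ = +1.2410, q = Δφ/Δψ = 0.9128, d_rh = R√(Δφ²+q²Δλ²) = 7315.5 nmi
Excess = 7315.5 − 7170.9 = 144.6 ≈ 145 nmi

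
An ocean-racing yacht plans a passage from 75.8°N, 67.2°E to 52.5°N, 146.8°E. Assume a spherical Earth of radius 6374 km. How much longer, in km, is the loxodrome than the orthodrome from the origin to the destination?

Great circle: cos σ = sin φ₁ sin φ₂ + cos φ₁ cos φ₂ cos Δλ,  σ = 0.6500 rad → d_gc = 4143.2 km
Rhumb line: Δψ = -1.0026, q = Δφ/Δψ = 0.4056, d_rh = R√(Δφ²+q²Δλ²) = 4429.5 km
Excess = 4429.5 − 4143.2 = 286.3 ≈ 286 km

286 km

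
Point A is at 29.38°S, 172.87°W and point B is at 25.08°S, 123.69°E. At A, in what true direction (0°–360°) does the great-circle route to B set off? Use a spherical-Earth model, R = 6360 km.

258.1°

θ = atan2( sin Δλ·cos φ₂ ,  cos φ₁ sin φ₂ − sin φ₁ cos φ₂ cos Δλ )
  = atan2(-0.8101, -0.1707) = 258.10°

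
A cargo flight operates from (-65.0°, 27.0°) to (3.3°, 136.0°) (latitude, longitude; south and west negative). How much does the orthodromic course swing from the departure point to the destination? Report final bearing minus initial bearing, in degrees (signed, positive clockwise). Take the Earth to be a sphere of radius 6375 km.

-82.0°

At departure: θ₁ = atan2(sin Δλ cos φ₂, cos φ₁ sin φ₂ − sin φ₁ cos φ₂ cos Δλ) = 105.98°
At arrival: θ₂ = atan2(sin Δλ cos φ₁, −cos φ₂ sin φ₁ + sin φ₂ cos φ₁ cos Δλ) = 24.01°
Δθ = θ₂ − θ₁ = -82.0°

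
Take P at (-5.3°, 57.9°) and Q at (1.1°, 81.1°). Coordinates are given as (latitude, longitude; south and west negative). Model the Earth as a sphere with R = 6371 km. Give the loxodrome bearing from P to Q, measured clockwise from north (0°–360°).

74.6°

Meridional parts: M(φ₁)=-0.0926, M(φ₂)=+0.0192 → ΔM = +0.1118;  Δλ = +0.4049 rad
tan C = Δλ / ΔM = +3.6207 → C = 74.56°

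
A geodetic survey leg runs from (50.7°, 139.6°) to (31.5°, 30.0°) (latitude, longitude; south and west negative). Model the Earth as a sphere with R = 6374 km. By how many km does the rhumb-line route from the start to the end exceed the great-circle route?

749 km

Great circle: cos σ = sin φ₁ sin φ₂ + cos φ₁ cos φ₂ cos Δλ,  σ = 1.3457 rad → d_gc = 8577.7 km
Rhumb line: Δψ = -0.4501, q = Δφ/Δψ = 0.7446, d_rh = R√(Δφ²+q²Δλ²) = 9326.3 km
Excess = 9326.3 − 8577.7 = 748.6 ≈ 749 km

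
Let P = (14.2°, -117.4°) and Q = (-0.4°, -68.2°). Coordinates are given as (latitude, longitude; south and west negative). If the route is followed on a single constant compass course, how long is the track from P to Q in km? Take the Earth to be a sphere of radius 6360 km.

5644 km

Rhumb course C = atan2(Δλ, Δψ) with Δψ = ln[tan(π/4+φ₂/2)/tan(π/4+φ₁/2)] = -0.2574, Δλ = +0.8587 → C = 106.69°
d = R·|Δφ| / |cos C| = 6360·0.25482 / 0.28713 = 5644 km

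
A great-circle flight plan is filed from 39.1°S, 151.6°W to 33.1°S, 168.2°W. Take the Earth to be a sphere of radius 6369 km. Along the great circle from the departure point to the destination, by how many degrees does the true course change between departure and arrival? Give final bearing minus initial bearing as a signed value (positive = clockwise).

+9.8°

Initial bearing θ₁ = atan2(sin Δλ cos φ₂, cos φ₁ sin φ₂ − sin φ₁ cos φ₂ cos Δλ) = 289.02°
Final bearing θ₂ = (initial bearing from the destination back to the start) + 180° = 298.86°
Δθ = θ₂ − θ₁ = +9.8°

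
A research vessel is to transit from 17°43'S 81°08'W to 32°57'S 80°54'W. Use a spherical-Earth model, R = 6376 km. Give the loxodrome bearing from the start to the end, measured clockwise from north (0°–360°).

Meridional parts: M(φ₁)=-0.3143, M(φ₂)=-0.6097 → ΔM = -0.2954;  Δλ = +0.0041 rad
tan C = Δλ / ΔM = -0.0138 → C = 179.21°

179.2°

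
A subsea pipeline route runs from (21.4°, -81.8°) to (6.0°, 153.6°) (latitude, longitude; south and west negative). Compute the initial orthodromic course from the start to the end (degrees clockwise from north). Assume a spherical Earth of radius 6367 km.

290.3°

θ = atan2( sin Δλ·cos φ₂ ,  cos φ₁ sin φ₂ − sin φ₁ cos φ₂ cos Δλ )
  = atan2(-0.8186, +0.3034) = 290.33°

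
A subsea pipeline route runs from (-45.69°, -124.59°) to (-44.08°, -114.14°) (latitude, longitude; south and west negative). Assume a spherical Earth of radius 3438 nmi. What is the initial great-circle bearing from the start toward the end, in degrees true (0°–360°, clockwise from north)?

81.5°

θ = atan2( sin Δλ·cos φ₂ ,  cos φ₁ sin φ₂ − sin φ₁ cos φ₂ cos Δλ )
  = atan2(+0.1303, +0.0196) = 81.46°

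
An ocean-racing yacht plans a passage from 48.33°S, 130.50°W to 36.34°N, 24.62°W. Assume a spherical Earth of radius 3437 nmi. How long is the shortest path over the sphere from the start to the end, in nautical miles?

cos σ = sin φ₁ sin φ₂ + cos φ₁ cos φ₂ cos Δλ
      = sin(-48.33°)sin(36.34°) + cos(-48.33°)cos(36.34°)cos(105.88°) = -0.5892
σ = 126.099° → d = Rσ = 3437·2.20084 = 7564 nmi

7564 nmi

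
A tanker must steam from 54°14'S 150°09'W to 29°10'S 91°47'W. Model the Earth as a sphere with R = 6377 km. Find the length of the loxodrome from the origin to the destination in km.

Rhumb course C = atan2(Δλ, Δψ) with Δψ = ln[tan(π/4+φ₂/2)/tan(π/4+φ₁/2)] = +0.5985, Δλ = +1.0187 → C = 59.56°
d = R·|Δφ| / |cos C| = 6377·0.43750 / 0.50659 = 5507 km

5507 km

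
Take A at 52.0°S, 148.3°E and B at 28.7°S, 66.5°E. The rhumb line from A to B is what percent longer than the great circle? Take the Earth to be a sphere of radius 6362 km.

4.2%

Great circle: σ = 1.0979 rad → d_gc = Rσ = 6985.0 km
Rhumb: Δφ = +0.4067, Δλ = -1.4277, Δψ = +0.5429, q = Δφ/Δψ = 0.7491 → d_rh = R√(Δφ²+q²Δλ²) = 7279.0 km
Excess = (7279.0 − 6985.0) / 6985.0 = 294.0 / 6985.0 = 4.21% ≈ 4.2%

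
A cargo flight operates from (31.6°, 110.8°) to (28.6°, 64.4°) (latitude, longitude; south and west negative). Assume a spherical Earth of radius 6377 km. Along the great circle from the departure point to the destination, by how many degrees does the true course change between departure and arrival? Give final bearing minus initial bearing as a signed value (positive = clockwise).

-24.3°

At departure: θ₁ = atan2(sin Δλ cos φ₂, cos φ₁ sin φ₂ − sin φ₁ cos φ₂ cos Δλ) = 278.10°
At arrival: θ₂ = atan2(sin Δλ cos φ₁, −cos φ₂ sin φ₁ + sin φ₂ cos φ₁ cos Δλ) = 253.83°
Δθ = θ₂ − θ₁ = -24.3°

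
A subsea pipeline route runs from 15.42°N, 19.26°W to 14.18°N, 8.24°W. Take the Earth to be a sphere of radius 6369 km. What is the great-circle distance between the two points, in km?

Haversine: a = sin²(Δφ/2)+cos φ₁ cos φ₂ sin²(Δλ/2) = 0.00873;  σ = 2·atan2(√a,√(1−a))
σ = 10.725° → d = Rσ = 6369·0.18719 = 1192 km

1192 km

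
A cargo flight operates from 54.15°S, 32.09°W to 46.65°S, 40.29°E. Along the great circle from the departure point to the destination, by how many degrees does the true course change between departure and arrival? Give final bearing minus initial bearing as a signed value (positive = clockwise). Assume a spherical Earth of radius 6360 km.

At departure: θ₁ = atan2(sin Δλ cos φ₂, cos φ₁ sin φ₂ − sin φ₁ cos φ₂ cos Δλ) = 111.48°
At arrival: θ₂ = atan2(sin Δλ cos φ₁, −cos φ₂ sin φ₁ + sin φ₂ cos φ₁ cos Δλ) = 52.55°
Δθ = θ₂ − θ₁ = -58.9°

-58.9°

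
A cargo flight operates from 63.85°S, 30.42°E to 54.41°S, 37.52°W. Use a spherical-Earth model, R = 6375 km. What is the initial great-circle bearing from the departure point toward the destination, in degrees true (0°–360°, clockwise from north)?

N = sin Δλ·cos φ₂ = -0.5394;  D = cos φ₁ sin φ₂ − sin φ₁ cos φ₂ cos Δλ = -0.1622
initial course = atan2(N, D) = 253.26°

253.3°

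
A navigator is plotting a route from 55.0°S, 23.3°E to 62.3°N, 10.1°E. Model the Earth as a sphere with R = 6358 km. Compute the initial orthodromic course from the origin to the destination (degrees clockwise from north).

N = sin Δλ·cos φ₂ = -0.1061;  D = cos φ₁ sin φ₂ − sin φ₁ cos φ₂ cos Δλ = +0.8786
initial course = atan2(N, D) = 353.11°

353.1°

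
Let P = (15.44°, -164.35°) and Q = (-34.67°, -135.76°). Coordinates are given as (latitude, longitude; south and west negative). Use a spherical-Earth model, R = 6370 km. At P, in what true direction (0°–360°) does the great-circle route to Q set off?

152.0°

N = sin Δλ·cos φ₂ = +0.3936;  D = cos φ₁ sin φ₂ − sin φ₁ cos φ₂ cos Δλ = -0.7406
initial course = atan2(N, D) = 152.01°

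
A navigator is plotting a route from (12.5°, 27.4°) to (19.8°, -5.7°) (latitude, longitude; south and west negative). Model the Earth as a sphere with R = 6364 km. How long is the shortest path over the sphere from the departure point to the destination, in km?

3617 km

cos σ = sin φ₁ sin φ₂ + cos φ₁ cos φ₂ cos Δλ
      = sin(12.50°)sin(19.80°) + cos(12.50°)cos(19.80°)cos(-33.10°) = 0.8428
σ = 32.560° → d = Rσ = 6364·0.56828 = 3617 km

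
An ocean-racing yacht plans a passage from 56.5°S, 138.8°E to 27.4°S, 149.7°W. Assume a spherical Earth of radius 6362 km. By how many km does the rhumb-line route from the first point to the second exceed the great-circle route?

Great circle: cos σ = sin φ₁ sin φ₂ + cos φ₁ cos φ₂ cos Δλ,  σ = 1.0013 rad → d_gc = 6370.0 km
Rhumb line: Δψ = +0.7032, q = Δφ/Δψ = 0.7223, d_rh = R√(Δφ²+q²Δλ²) = 6581.9 km
Excess = 6581.9 − 6370.0 = 211.9 ≈ 212 km

212 km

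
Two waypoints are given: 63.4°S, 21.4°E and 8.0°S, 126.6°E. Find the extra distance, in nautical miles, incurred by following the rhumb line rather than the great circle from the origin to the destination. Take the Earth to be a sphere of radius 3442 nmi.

Great circle: cos σ = sin φ₁ sin φ₂ + cos φ₁ cos φ₂ cos Δλ,  σ = 1.5626 rad → d_gc = 5378.50 nmi
Rhumb line: Δψ = +1.3022, q = Δφ/Δψ = 0.7425, d_rh = R√(Δφ²+q²Δλ²) = 5753.01 nmi
Excess = 5753.01 − 5378.50 = 374.51 ≈ 375 nmi

375 nmi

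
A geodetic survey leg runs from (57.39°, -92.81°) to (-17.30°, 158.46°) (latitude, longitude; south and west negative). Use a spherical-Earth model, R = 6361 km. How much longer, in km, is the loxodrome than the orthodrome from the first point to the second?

462 km

Great circle: cos σ = sin φ₁ sin φ₂ + cos φ₁ cos φ₂ cos Δλ,  σ = 1.9995 rad → d_gc = 12719.0 km
Rhumb line: Δψ = -1.5359, q = Δφ/Δψ = 0.8488, d_rh = R√(Δφ²+q²Δλ²) = 13180.7 km
Excess = 13180.7 − 12719.0 = 461.7 ≈ 462 km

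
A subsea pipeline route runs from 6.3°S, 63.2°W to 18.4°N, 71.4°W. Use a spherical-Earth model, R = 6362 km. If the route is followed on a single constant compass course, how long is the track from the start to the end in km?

Δψ = ln[tan(π/4+φ₂/2)/tan(π/4+φ₁/2)] = +0.4370;  Δφ = +0.4311 rad,  Δλ = -0.1431 rad
q = Δφ/Δψ = 0.9865
d = R·√(Δφ² + q²Δλ²) = 6362·0.45363 = 2886 km

2886 km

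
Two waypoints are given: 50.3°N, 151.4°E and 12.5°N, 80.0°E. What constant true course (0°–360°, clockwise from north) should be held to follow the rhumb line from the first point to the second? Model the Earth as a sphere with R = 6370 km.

Δψ = ln[tan(π/4+φ₂/2)/tan(π/4+φ₁/2)] = -0.7989
Δλ = -1.2462 rad (taken the short way round)
course = atan2(Δλ, Δψ) = 237.34°

237.3°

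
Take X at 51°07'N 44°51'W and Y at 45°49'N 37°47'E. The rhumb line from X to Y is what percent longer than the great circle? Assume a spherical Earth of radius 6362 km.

Great circle: σ = 0.9093 rad → d_gc = Rσ = 5784.8 km
Rhumb: Δφ = -0.0925, Δλ = +1.4422, Δψ = -0.1397, q = Δφ/Δψ = 0.6622 → d_rh = R√(Δφ²+q²Δλ²) = 6104.5 km
Excess = (6104.5 − 5784.8) / 5784.8 = 319.7 / 5784.8 = 5.53% ≈ 5.5%

5.5%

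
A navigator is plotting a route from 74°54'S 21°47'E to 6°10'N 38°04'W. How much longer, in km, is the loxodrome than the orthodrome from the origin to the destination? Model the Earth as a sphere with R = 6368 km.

201 km

Great circle: cos σ = sin φ₁ sin φ₂ + cos φ₁ cos φ₂ cos Δλ,  σ = 1.5444 rad → d_gc = 9834.9 km
Rhumb line: Δψ = +2.1287, q = Δφ/Δψ = 0.6647, d_rh = R√(Δφ²+q²Δλ²) = 10036.3 km
Excess = 10036.3 − 9834.9 = 201.4 ≈ 201 km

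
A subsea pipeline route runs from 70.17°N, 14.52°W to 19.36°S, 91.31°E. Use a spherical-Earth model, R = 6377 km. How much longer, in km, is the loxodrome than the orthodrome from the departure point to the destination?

667 km

Great circle: cos σ = sin φ₁ sin φ₂ + cos φ₁ cos φ₂ cos Δλ,  σ = 1.9814 rad → d_gc = 12635.3 km
Rhumb line: Δψ = -2.0886, q = Δφ/Δψ = 0.7481, d_rh = R√(Δφ²+q²Δλ²) = 13302.2 km
Excess = 13302.2 − 12635.3 = 666.9 ≈ 667 km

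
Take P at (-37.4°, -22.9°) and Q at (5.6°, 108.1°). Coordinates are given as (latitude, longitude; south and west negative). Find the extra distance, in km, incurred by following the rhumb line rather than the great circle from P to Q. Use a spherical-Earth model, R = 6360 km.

Great circle: cos σ = sin φ₁ sin φ₂ + cos φ₁ cos φ₂ cos Δλ,  σ = 2.1870 rad → d_gc = 13909.51 km
Rhumb line: Δψ = +0.8026, q = Δφ/Δψ = 0.9350, d_rh = R√(Δφ²+q²Δλ²) = 14409.98 km
Excess = 14409.98 − 13909.51 = 500.47 ≈ 500 km

500 km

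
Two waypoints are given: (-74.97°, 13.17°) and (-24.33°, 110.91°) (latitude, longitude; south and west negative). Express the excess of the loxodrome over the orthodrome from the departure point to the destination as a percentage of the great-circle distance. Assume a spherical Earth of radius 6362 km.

8.5%

Great circle: σ = 1.1960 rad → d_gc = Rσ = 7609.0 km
Rhumb: Δφ = +0.8838, Δλ = +1.7059, Δψ = +1.5876, q = Δφ/Δψ = 0.5567 → d_rh = R√(Δφ²+q²Δλ²) = 8253.7 km
Excess = (8253.7 − 7609.0) / 7609.0 = 644.7 / 7609.0 = 8.47% ≈ 8.5%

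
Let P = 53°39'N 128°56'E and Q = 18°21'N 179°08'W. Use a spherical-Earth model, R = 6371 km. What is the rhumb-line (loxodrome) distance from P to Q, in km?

5983 km

Δψ = ln[tan(π/4+φ₂/2)/tan(π/4+φ₁/2)] = -0.7879;  Δφ = -0.6161 rad,  Δλ = +0.9064 rad
q = Δφ/Δψ = 0.7819
d = R·√(Δφ² + q²Δλ²) = 6371·0.93909 = 5983 km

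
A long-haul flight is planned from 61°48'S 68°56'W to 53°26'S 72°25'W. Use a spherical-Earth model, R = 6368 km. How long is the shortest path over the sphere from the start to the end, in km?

Haversine: a = sin²(Δφ/2)+cos φ₁ cos φ₂ sin²(Δλ/2) = 0.00558;  σ = 2·atan2(√a,√(1−a))
σ = 8.569° → d = Rσ = 6368·0.14956 = 952 km

952 km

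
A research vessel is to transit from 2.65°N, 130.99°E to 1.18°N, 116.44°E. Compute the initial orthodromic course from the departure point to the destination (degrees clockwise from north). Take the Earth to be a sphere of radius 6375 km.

θ = atan2( sin Δλ·cos φ₂ ,  cos φ₁ sin φ₂ − sin φ₁ cos φ₂ cos Δλ )
  = atan2(-0.2512, -0.0242) = 264.50°

264.5°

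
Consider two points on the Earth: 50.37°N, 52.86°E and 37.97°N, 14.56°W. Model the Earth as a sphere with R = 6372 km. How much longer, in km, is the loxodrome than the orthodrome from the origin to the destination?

165 km

Great circle: cos σ = sin φ₁ sin φ₂ + cos φ₁ cos φ₂ cos Δλ,  σ = 0.8407 rad → d_gc = 5357.11 km
Rhumb line: Δψ = -0.3034, q = Δφ/Δψ = 0.7132, d_rh = R√(Δφ²+q²Δλ²) = 5522.58 km
Excess = 5522.58 − 5357.11 = 165.47 ≈ 165 km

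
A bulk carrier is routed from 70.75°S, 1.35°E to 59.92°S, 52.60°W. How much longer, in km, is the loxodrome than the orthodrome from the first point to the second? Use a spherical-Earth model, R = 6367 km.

Great circle: cos σ = sin φ₁ sin φ₂ + cos φ₁ cos φ₂ cos Δλ,  σ = 0.4173 rad → d_gc = 2656.9 km
Rhumb line: Δψ = +0.4602, q = Δφ/Δψ = 0.4107, d_rh = R√(Δφ²+q²Δλ²) = 2740.7 km
Excess = 2740.7 − 2656.9 = 83.8 ≈ 84 km

84 km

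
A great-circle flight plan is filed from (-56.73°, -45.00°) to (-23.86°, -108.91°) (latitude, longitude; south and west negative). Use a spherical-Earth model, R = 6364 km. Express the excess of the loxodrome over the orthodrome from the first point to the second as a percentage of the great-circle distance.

2.5%

Great circle: σ = 0.9778 rad → d_gc = Rσ = 6222.8 km
Rhumb: Δφ = +0.5737, Δλ = -1.1154, Δψ = +0.7790, q = Δφ/Δψ = 0.7364 → d_rh = R√(Δφ²+q²Δλ²) = 6376.3 km
Excess = (6376.3 − 6222.8) / 6222.8 = 153.5 / 6222.8 = 2.47% ≈ 2.5%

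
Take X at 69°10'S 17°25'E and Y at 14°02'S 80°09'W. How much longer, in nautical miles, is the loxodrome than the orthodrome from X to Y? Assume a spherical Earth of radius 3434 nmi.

336 nmi

Great circle: cos σ = sin φ₁ sin φ₂ + cos φ₁ cos φ₂ cos Δλ,  σ = 1.3886 rad → d_gc = 4768.4 nmi
Rhumb line: Δψ = +1.4463, q = Δφ/Δψ = 0.6653, d_rh = R√(Δφ²+q²Δλ²) = 5104.5 nmi
Excess = 5104.5 − 4768.4 = 336.1 ≈ 336 nmi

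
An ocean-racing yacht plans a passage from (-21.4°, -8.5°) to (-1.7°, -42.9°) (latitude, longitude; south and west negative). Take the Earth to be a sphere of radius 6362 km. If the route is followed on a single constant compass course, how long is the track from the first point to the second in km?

4317 km

Δψ = ln[tan(π/4+φ₂/2)/tan(π/4+φ₁/2)] = +0.3528;  Δφ = +0.3438 rad,  Δλ = -0.6004 rad
q = Δφ/Δψ = 0.9745
d = R·√(Δφ² + q²Δλ²) = 6362·0.67863 = 4317 km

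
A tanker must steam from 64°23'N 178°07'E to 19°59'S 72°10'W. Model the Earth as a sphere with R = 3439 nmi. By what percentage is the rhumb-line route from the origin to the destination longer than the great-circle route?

4.7%

Great circle: σ = 2.0322 rad → d_gc = Rσ = 6988.8 nmi
Rhumb: Δφ = -1.4725, Δλ = +1.9149, Δψ = -1.8373, q = Δφ/Δψ = 0.8014 → d_rh = R√(Δφ²+q²Δλ²) = 7314.1 nmi
Excess = (7314.1 − 6988.8) / 6988.8 = 325.3 / 6988.8 = 4.655% ≈ 4.7%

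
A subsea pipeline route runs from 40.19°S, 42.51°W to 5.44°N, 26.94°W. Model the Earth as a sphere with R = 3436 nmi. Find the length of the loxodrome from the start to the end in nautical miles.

Δψ = ln[tan(π/4+φ₂/2)/tan(π/4+φ₁/2)] = +0.8623;  Δφ = +0.7964 rad,  Δλ = +0.2717 rad
q = Δφ/Δψ = 0.9235
d = R·√(Δφ² + q²Δλ²) = 3436·0.83500 = 2869 nmi

2869 nmi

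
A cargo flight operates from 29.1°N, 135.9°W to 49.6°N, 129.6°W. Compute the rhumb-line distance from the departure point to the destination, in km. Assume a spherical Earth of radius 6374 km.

2343 km

Rhumb course C = atan2(Δλ, Δψ) with Δψ = ln[tan(π/4+φ₂/2)/tan(π/4+φ₁/2)] = +0.4686, Δλ = +0.1100 → C = 13.20°
d = R·|Δφ| / |cos C| = 6374·0.35779 / 0.97356 = 2343 km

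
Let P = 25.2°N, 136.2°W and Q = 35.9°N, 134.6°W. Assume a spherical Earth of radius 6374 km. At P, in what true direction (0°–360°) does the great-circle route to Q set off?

6.9°

N = sin Δλ·cos φ₂ = +0.0226;  D = cos φ₁ sin φ₂ − sin φ₁ cos φ₂ cos Δλ = +0.1858
initial course = atan2(N, D) = 6.94°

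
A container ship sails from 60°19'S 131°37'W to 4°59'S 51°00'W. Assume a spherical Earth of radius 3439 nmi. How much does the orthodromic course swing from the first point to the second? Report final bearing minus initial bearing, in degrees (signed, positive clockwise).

At departure: θ₁ = atan2(sin Δλ cos φ₂, cos φ₁ sin φ₂ − sin φ₁ cos φ₂ cos Δλ) = 84.30°
At arrival: θ₂ = atan2(sin Δλ cos φ₁, −cos φ₂ sin φ₁ + sin φ₂ cos φ₁ cos Δλ) = 29.65°
Δθ = θ₂ − θ₁ = -54.7°

-54.7°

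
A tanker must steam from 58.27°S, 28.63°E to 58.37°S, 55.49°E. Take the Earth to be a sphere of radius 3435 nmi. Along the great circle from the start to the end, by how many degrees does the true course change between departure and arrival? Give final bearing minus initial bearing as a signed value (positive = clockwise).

At departure: θ₁ = atan2(sin Δλ cos φ₂, cos φ₁ sin φ₂ − sin φ₁ cos φ₂ cos Δλ) = 101.89°
At arrival: θ₂ = atan2(sin Δλ cos φ₁, −cos φ₂ sin φ₁ + sin φ₂ cos φ₁ cos Δλ) = 78.91°
Δθ = θ₂ − θ₁ = -23.0°

-23.0°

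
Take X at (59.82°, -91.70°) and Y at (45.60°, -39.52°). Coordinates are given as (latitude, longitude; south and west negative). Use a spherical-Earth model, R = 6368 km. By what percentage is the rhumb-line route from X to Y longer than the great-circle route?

2.3%

Great circle: σ = 0.5857 rad → d_gc = Rσ = 3730.0 km
Rhumb: Δφ = -0.2482, Δλ = +0.9107, Δψ = -0.4144, q = Δφ/Δψ = 0.5989 → d_rh = R√(Δφ²+q²Δλ²) = 3815.7 km
Excess = (3815.7 − 3730.0) / 3730.0 = 85.7 / 3730.0 = 2.30% ≈ 2.3%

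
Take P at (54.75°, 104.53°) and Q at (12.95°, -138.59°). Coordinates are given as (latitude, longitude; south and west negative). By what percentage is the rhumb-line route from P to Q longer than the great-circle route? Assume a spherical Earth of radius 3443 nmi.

Great circle: σ = 1.6422 rad → d_gc = Rσ = 5653.9 nmi
Rhumb: Δφ = -0.7295, Δλ = +2.0399, Δψ = -0.9187, q = Δφ/Δψ = 0.7941 → d_rh = R√(Δφ²+q²Δλ²) = 6117.1 nmi
Excess = (6117.1 − 5653.9) / 5653.9 = 463.2 / 5653.9 = 8.19% ≈ 8.2%

8.2%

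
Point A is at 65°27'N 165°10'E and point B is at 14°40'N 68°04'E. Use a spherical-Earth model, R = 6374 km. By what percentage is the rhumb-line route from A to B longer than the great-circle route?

6.6%

Great circle: σ = 1.3892 rad → d_gc = Rσ = 8854.6 km
Rhumb: Δφ = -0.8863, Δλ = -1.6947, Δψ = -1.2664, q = Δφ/Δψ = 0.6999 → d_rh = R√(Δφ²+q²Δλ²) = 9438.1 km
Excess = (9438.1 − 8854.6) / 8854.6 = 583.5 / 8854.6 = 6.59% ≈ 6.6%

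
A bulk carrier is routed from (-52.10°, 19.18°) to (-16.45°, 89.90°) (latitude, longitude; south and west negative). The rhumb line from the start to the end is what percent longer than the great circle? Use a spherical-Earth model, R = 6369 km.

2.4%

Great circle: σ = 1.1396 rad → d_gc = Rσ = 7258.0 km
Rhumb: Δφ = +0.6222, Δλ = +1.2343, Δψ = +0.7779, q = Δφ/Δψ = 0.7999 → d_rh = R√(Δφ²+q²Δλ²) = 7432.7 km
Excess = (7432.7 − 7258.0) / 7258.0 = 174.7 / 7258.0 = 2.41% ≈ 2.4%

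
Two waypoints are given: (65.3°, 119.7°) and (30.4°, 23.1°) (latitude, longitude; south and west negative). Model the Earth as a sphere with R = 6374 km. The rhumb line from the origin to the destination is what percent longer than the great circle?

7.9%

Great circle: σ = 1.1392 rad → d_gc = Rσ = 7261.3 km
Rhumb: Δφ = -0.6091, Δλ = -1.6860, Δψ = -0.9615, q = Δφ/Δψ = 0.6335 → d_rh = R√(Δφ²+q²Δλ²) = 7837.1 km
Excess = (7837.1 − 7261.3) / 7261.3 = 575.8 / 7261.3 = 7.93% ≈ 7.9%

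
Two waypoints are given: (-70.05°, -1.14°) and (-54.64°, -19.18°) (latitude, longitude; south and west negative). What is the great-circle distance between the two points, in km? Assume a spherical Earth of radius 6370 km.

Haversine: a = sin²(Δφ/2)+cos φ₁ cos φ₂ sin²(Δλ/2) = 0.02283;  σ = 2·atan2(√a,√(1−a))
σ = 17.380° → d = Rσ = 6370·0.30335 = 1932 km

1932 km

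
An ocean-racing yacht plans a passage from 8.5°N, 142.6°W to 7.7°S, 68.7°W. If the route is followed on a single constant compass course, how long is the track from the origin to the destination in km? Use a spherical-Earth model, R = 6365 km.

8378 km

Rhumb course C = atan2(Δλ, Δψ) with Δψ = ln[tan(π/4+φ₂/2)/tan(π/4+φ₁/2)] = -0.2837, Δλ = +1.2898 → C = 102.40°
d = R·|Δφ| / |cos C| = 6365·0.28274 / 0.21482 = 8378 km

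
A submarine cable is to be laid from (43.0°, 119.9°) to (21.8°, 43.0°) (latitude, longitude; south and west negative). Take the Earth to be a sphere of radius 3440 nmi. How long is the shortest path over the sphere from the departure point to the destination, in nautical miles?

Haversine: a = sin²(Δφ/2)+cos φ₁ cos φ₂ sin²(Δλ/2) = 0.29641;  σ = 2·atan2(√a,√(1−a))
σ = 65.972° → d = Rσ = 3440·1.15143 = 3961 nmi

3961 nmi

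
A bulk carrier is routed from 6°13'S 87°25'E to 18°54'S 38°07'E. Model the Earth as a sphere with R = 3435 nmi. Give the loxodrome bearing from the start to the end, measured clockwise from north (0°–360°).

Δψ = ln[tan(π/4+φ₂/2)/tan(π/4+φ₁/2)] = -0.2273
Δλ = -0.8604 rad (taken the short way round)
course = atan2(Δλ, Δψ) = 255.20°

255.2°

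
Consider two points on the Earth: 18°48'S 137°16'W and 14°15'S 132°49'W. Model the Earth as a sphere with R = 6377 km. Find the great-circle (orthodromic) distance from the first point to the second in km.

cos σ = sin φ₁ sin φ₂ + cos φ₁ cos φ₂ cos Δλ
      = sin(-18.80°)sin(-14.25°) + cos(-18.80°)cos(-14.25°)cos(4.45°) = 0.9941
σ = 6.236° → d = Rσ = 6377·0.10884 = 694 km

694 km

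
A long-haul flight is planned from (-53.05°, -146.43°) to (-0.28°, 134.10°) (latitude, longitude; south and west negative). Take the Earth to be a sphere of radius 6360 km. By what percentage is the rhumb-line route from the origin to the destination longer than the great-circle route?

2.2%

Great circle: σ = 1.4568 rad → d_gc = Rσ = 9265.2 km
Rhumb: Δφ = +0.9210, Δλ = -1.3870, Δψ = +1.0914, q = Δφ/Δψ = 0.8439 → d_rh = R√(Δφ²+q²Δλ²) = 9472.5 km
Excess = (9472.5 − 9265.2) / 9265.2 = 207.3 / 9265.2 = 2.24% ≈ 2.2%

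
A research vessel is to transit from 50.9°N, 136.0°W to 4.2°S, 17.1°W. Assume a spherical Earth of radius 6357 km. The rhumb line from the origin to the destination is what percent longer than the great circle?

5.2%

Great circle: σ = 1.9399 rad → d_gc = Rσ = 12332.2 km
Rhumb: Δφ = -0.9617, Δλ = +2.0752, Δψ = -1.1087, q = Δφ/Δψ = 0.8674 → d_rh = R√(Δφ²+q²Δλ²) = 12973.1 km
Excess = (12973.1 − 12332.2) / 12332.2 = 640.9 / 12332.2 = 5.20% ≈ 5.2%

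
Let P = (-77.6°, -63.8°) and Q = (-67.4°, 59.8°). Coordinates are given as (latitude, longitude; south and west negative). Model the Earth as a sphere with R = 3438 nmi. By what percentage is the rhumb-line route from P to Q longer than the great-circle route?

Great circle: σ = 0.5433 rad → d_gc = Rσ = 1867.9 nmi
Rhumb: Δφ = +0.1780, Δλ = +2.1572, Δψ = +0.6094, q = Δφ/Δψ = 0.2921 → d_rh = R√(Δφ²+q²Δλ²) = 2251.3 nmi
Excess = (2251.3 − 1867.9) / 1867.9 = 383.4 / 1867.9 = 20.53% ≈ 20.5%

20.5%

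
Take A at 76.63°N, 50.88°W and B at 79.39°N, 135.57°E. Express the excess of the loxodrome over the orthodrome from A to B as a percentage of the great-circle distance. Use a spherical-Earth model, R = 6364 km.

50.4%

Great circle: σ = 0.4179 rad → d_gc = Rσ = 2659.3 km
Rhumb: Δφ = +0.0482, Δλ = -3.0290, Δψ = +0.2329, q = Δφ/Δψ = 0.2068 → d_rh = R√(Δφ²+q²Δλ²) = 3998.7 km
Excess = (3998.7 − 2659.3) / 2659.3 = 1339.4 / 2659.3 = 50.37% ≈ 50.4%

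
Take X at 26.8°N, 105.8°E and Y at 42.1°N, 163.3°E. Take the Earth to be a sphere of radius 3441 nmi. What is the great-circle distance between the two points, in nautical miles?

2933 nmi

Haversine: a = sin²(Δφ/2)+cos φ₁ cos φ₂ sin²(Δλ/2) = 0.17094;  σ = 2·atan2(√a,√(1−a))
σ = 48.843° → d = Rσ = 3441·0.85248 = 2933 nmi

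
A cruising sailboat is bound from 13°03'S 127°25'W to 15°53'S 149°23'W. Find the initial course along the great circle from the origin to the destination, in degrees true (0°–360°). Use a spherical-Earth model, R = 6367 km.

259.7°

N = sin Δλ·cos φ₂ = -0.3598;  D = cos φ₁ sin φ₂ − sin φ₁ cos φ₂ cos Δλ = -0.0652
initial course = atan2(N, D) = 259.73°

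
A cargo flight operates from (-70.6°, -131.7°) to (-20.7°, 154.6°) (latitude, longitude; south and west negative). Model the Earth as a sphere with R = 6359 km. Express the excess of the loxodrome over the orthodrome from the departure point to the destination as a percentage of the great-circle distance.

4.2%

Great circle: σ = 1.1367 rad → d_gc = Rσ = 7228.1 km
Rhumb: Δφ = +0.8709, Δλ = -1.2863, Δψ = +1.3971, q = Δφ/Δψ = 0.6234 → d_rh = R√(Δφ²+q²Δλ²) = 7528.1 km
Excess = (7528.1 − 7228.1) / 7228.1 = 300.0 / 7228.1 = 4.1505% ≈ 4.2%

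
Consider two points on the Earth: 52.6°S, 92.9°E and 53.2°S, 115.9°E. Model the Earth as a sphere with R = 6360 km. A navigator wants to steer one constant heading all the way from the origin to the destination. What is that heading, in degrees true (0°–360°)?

92.5°

Meridional parts: M(φ₁)=-1.0833, M(φ₂)=-1.1006 → ΔM = -0.0174;  Δλ = +0.4014 rad
tan C = Δλ / ΔM = -23.1225 → C = 92.48°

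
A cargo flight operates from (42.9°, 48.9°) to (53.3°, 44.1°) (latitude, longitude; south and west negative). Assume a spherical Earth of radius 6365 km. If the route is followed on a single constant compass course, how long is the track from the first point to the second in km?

Δψ = ln[tan(π/4+φ₂/2)/tan(π/4+φ₁/2)] = +0.2731;  Δφ = +0.1815 rad,  Δλ = -0.0838 rad
q = Δφ/Δψ = 0.6646
d = R·√(Δφ² + q²Δλ²) = 6365·0.18986 = 1208 km

1208 km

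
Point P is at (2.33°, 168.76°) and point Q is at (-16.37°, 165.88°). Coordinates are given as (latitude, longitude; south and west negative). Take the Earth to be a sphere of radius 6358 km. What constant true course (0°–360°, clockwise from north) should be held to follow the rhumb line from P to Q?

188.7°

Δψ = ln[tan(π/4+φ₂/2)/tan(π/4+φ₁/2)] = -0.3304
Δλ = -0.0503 rad (taken the short way round)
course = atan2(Δλ, Δψ) = 188.65°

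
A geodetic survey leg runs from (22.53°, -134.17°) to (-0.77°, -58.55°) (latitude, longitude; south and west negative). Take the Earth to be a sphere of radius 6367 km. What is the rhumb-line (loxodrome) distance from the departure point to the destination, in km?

Δψ = ln[tan(π/4+φ₂/2)/tan(π/4+φ₁/2)] = -0.4172;  Δφ = -0.4067 rad,  Δλ = +1.3198 rad
q = Δφ/Δψ = 0.9747
d = R·√(Δφ² + q²Δλ²) = 6367·1.34921 = 8590 km

8590 km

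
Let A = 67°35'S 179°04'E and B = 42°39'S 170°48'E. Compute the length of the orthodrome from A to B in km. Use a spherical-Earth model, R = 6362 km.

Haversine: a = sin²(Δφ/2)+cos φ₁ cos φ₂ sin²(Δλ/2) = 0.04806;  σ = 2·atan2(√a,√(1−a))
σ = 25.327° → d = Rσ = 6362·0.44203 = 2812 km

2812 km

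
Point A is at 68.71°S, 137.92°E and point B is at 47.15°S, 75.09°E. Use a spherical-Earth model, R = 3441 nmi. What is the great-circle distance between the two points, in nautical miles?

2238 nmi

Haversine: a = sin²(Δφ/2)+cos φ₁ cos φ₂ sin²(Δλ/2) = 0.10207;  σ = 2·atan2(√a,√(1−a))
σ = 37.263° → d = Rσ = 3441·0.65037 = 2238 nmi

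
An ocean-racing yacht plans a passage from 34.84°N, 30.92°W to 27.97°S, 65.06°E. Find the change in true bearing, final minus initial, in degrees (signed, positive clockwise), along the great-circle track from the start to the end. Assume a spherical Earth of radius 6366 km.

+8.9°

At departure: θ₁ = atan2(sin Δλ cos φ₂, cos φ₁ sin φ₂ − sin φ₁ cos φ₂ cos Δλ) = 110.73°
At arrival: θ₂ = atan2(sin Δλ cos φ₁, −cos φ₂ sin φ₁ + sin φ₂ cos φ₁ cos Δλ) = 119.64°
Δθ = θ₂ − θ₁ = +8.9°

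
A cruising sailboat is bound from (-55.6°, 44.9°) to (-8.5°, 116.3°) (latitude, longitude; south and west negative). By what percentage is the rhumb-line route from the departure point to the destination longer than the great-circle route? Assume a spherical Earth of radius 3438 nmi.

2.3%

Great circle: σ = 1.2659 rad → d_gc = Rσ = 4352.2 nmi
Rhumb: Δφ = +0.8221, Δλ = +1.2462, Δψ = +1.0237, q = Δφ/Δψ = 0.8030 → d_rh = R√(Δφ²+q²Δλ²) = 4452.3 nmi
Excess = (4452.3 − 4352.2) / 4352.2 = 100.1 / 4352.2 = 2.30% ≈ 2.3%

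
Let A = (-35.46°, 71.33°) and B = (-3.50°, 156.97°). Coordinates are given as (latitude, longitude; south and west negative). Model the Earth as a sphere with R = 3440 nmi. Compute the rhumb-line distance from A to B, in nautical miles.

5140 nmi

Rhumb course C = atan2(Δλ, Δψ) with Δψ = ln[tan(π/4+φ₂/2)/tan(π/4+φ₁/2)] = +0.6015, Δλ = +1.4947 → C = 68.08°
d = R·|Δφ| / |cos C| = 3440·0.55781 / 0.37335 = 5140 nmi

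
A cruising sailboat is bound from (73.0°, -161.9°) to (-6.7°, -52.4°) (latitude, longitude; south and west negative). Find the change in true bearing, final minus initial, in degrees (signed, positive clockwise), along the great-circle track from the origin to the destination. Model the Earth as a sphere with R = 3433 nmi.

Initial bearing θ₁ = atan2(sin Δλ cos φ₂, cos φ₁ sin φ₂ − sin φ₁ cos φ₂ cos Δλ) = 73.18°
Final bearing θ₂ = (initial bearing from the destination back to the start) + 180° = 163.63°
Δθ = θ₂ − θ₁ = +90.4°

+90.4°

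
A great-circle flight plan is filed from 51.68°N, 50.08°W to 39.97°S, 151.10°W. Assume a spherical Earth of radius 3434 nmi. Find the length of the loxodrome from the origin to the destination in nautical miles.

Δψ = ln[tan(π/4+φ₂/2)/tan(π/4+φ₁/2)] = -1.8193;  Δφ = -1.5996 rad,  Δλ = -1.7631 rad
q = Δφ/Δψ = 0.8792
d = R·√(Δφ² + q²Δλ²) = 3434·2.22749 = 7649 nmi

7649 nmi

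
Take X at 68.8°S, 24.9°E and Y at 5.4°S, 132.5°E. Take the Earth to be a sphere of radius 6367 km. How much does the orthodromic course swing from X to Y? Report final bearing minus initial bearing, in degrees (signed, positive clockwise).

Initial bearing θ₁ = atan2(sin Δλ cos φ₂, cos φ₁ sin φ₂ − sin φ₁ cos φ₂ cos Δλ) = 108.35°
Final bearing θ₂ = (initial bearing from the destination back to the start) + 180° = 20.17°
Δθ = θ₂ − θ₁ = -88.2°

-88.2°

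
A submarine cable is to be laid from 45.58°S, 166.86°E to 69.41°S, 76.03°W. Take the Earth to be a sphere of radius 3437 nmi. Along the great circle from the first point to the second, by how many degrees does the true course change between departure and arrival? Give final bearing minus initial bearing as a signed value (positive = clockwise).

-109.3°

Initial bearing θ₁ = atan2(sin Δλ cos φ₂, cos φ₁ sin φ₂ − sin φ₁ cos φ₂ cos Δλ) = 157.87°
Final bearing θ₂ = (initial bearing from the destination back to the start) + 180° = 48.57°
Δθ = θ₂ − θ₁ = -109.3°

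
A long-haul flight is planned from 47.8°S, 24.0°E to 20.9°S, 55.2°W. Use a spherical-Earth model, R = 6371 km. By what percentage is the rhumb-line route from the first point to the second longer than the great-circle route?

Great circle: σ = 1.1790 rad → d_gc = Rσ = 7511.3 km
Rhumb: Δφ = +0.4695, Δλ = -1.3823, Δψ = +0.5791, q = Δφ/Δψ = 0.8107 → d_rh = R√(Δφ²+q²Δλ²) = 7740.8 km
Excess = (7740.8 − 7511.3) / 7511.3 = 229.5 / 7511.3 = 3.06% ≈ 3.1%

3.1%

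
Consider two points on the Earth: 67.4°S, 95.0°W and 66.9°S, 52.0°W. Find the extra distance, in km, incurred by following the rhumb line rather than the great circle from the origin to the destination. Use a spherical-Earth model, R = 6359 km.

Great circle: cos σ = sin φ₁ sin φ₂ + cos φ₁ cos φ₂ cos Δλ,  σ = 0.2857 rad → d_gc = 1816.9 km
Rhumb line: Δψ = +0.0225, q = Δφ/Δψ = 0.3883, d_rh = R√(Δφ²+q²Δλ²) = 1854.0 km
Excess = 1854.0 − 1816.9 = 37.1 ≈ 37 km

37 km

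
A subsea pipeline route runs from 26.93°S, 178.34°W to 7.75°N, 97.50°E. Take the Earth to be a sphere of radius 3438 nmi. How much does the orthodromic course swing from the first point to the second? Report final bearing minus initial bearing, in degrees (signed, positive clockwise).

+17.9°

Initial bearing θ₁ = atan2(sin Δλ cos φ₂, cos φ₁ sin φ₂ − sin φ₁ cos φ₂ cos Δλ) = 279.55°
Final bearing θ₂ = (initial bearing from the destination back to the start) + 180° = 297.46°
Δθ = θ₂ − θ₁ = +17.9°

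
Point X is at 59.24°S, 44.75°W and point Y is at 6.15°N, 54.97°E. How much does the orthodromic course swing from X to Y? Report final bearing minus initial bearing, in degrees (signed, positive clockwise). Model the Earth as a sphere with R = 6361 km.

-64.4°

Initial bearing θ₁ = atan2(sin Δλ cos φ₂, cos φ₁ sin φ₂ − sin φ₁ cos φ₂ cos Δλ) = 95.22°
Final bearing θ₂ = (initial bearing from the destination back to the start) + 180° = 30.82°
Δθ = θ₂ − θ₁ = -64.4°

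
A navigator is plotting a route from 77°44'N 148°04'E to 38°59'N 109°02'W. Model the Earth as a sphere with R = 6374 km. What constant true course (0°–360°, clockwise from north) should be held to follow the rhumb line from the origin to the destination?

129.7°

Meridional parts: M(φ₁)=+2.2307, M(φ₂)=+0.7399 → ΔM = -1.4907;  Δλ = +1.7959 rad
tan C = Δλ / ΔM = -1.2047 → C = 129.69°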